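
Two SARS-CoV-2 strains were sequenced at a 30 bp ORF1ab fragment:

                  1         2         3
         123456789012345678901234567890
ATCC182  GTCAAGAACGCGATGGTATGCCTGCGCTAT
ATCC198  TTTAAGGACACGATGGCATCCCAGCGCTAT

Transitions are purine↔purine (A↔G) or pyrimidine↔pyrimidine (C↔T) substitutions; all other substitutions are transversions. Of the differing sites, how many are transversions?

3

Differing sites — 1:G/T (Tv); 3:C/T (Ti); 7:A/G (Ti); 10:G/A (Ti); 17:T/C (Ti); 20:G/C (Tv); 23:T/A (Tv).
Of the 7 differences, 4 transitions and 3 transversions, so the answer is 3.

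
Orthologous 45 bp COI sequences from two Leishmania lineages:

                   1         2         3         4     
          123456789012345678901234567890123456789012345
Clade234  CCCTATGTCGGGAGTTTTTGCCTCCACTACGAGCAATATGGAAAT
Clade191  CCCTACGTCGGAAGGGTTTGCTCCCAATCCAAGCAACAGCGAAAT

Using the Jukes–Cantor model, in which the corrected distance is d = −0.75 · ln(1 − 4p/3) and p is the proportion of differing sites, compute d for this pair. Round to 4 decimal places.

The sequences differ at positions 6 (T/C), 12 (G/A), 15 (T/G), 16 (T/G), 22 (C/T), 23 (T/C), 27 (C/A), 29 (A/C), 31 (G/A), 37 (T/C), 39 (T/G), 40 (G/C).
p = 12/45 = 0.266667.
d = −0.75 · ln(1 − (4/3)·0.266667) = −0.75 · ln(0.644444) = −0.75 · (-0.439367) = 0.3295.

0.3295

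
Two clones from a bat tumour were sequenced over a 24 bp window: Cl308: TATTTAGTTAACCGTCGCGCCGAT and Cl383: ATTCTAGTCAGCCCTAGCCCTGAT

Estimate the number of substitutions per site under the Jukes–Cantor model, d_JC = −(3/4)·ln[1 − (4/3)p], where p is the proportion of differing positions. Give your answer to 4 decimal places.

Mismatches occur at site 1 (T→A), site 2 (A→T), site 4 (T→C), site 9 (T→C), site 11 (A→G), site 14 (G→C), site 16 (C→A), site 19 (G→C), site 21 (C→T).
p = 9/24 = 0.375000.
d = −0.75 · ln(1 − (4/3)·0.375000) = −0.75 · ln(0.500000) = −0.75 · (-0.693147) = 0.5199.

0.5199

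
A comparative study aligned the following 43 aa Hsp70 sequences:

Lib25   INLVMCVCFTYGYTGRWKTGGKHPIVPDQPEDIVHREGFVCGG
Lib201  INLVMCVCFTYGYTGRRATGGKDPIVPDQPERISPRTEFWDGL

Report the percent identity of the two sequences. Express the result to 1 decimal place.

Differing sites — 17:W/R; 18:K/A; 23:H/D; 32:D/R; 34:V/S; 35:H/P; 37:E/T; 38:G/E; 40:V/W; 41:C/D; 43:G/L.
32 of the 43 sites match, so the percent identity is 32/43 × 100 = 74.4%.

74.4%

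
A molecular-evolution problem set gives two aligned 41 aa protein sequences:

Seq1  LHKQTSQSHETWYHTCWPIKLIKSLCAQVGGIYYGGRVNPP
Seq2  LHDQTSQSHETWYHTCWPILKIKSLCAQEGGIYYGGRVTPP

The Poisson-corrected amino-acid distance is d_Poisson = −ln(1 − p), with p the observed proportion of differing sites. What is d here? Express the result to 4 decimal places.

0.1301

The sequences differ at positions 3 (K/D), 20 (K/L), 21 (L/K), 29 (V/E), 39 (N/T).
p = 5/41 = 0.121951.
d = −ln(1 − 0.121951) = −ln(0.878049) = 0.1301.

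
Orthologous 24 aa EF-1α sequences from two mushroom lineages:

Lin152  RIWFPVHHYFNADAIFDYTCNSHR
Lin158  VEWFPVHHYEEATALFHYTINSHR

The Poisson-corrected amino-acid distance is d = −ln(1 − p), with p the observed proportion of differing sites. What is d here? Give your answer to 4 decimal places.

Differing sites — 1:R/V; 2:I/E; 10:F/E; 11:N/E; 13:D/T; 15:I/L; 17:D/H; 20:C/I.
p = 8/24 = 0.333333.
d = −ln(1 − 0.333333) = −ln(0.666667) = 0.4055.

0.4055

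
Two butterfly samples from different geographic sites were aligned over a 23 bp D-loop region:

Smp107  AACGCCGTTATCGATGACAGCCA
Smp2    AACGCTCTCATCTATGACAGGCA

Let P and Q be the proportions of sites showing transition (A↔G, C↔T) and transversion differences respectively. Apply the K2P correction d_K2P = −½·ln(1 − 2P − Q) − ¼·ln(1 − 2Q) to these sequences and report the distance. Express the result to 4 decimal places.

0.2570

The sequences differ at positions 6 (C/T, transition), 7 (G/C, transversion), 9 (T/C, transition), 13 (G/T, transversion), 21 (C/G, transversion).
Of the 5 differences, 2 transitions and 3 transversions over 23 sites: P = 2/23 = 0.086957, Q = 3/23 = 0.130435.
d = −0.5·ln(0.695651) − 0.25·ln(0.739130) = −0.5·(-0.362907) − 0.25·(-0.302281) = 0.2570.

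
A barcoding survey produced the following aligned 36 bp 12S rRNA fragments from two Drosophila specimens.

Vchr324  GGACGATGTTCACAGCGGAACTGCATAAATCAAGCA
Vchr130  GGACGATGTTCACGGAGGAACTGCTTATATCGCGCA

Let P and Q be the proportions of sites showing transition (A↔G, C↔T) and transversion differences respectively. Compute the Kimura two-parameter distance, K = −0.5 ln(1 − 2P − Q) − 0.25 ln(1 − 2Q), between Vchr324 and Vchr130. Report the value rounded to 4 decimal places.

0.1885

Mismatches occur at site 14 (A/G, transition), site 16 (C/A, transversion), site 25 (A/T, transversion), site 28 (A/T, transversion), site 32 (A/G, transition), site 33 (A/C, transversion).
Of the 6 differences, 2 transitions and 4 transversions over 36 sites: P = 2/36 = 0.055556, Q = 4/36 = 0.111111.
d = −0.5·ln(0.777777) − 0.25·ln(0.777778) = −0.5·(-0.251315) − 0.25·(-0.251314) = 0.1885.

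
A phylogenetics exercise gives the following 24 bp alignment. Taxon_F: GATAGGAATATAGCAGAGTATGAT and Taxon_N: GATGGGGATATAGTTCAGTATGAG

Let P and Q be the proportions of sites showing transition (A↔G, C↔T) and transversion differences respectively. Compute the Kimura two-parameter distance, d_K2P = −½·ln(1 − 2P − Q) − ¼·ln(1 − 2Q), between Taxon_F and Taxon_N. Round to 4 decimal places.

Mismatches occur at site 4 (A↔G, transition), site 7 (A↔G, transition), site 14 (C↔T, transition), site 15 (A↔T, transversion), site 16 (G↔C, transversion), site 24 (T↔G, transversion).
Of the 6 differences, 3 transitions and 3 transversions over 24 sites: P = 3/24 = 0.125000, Q = 3/24 = 0.125000.
d = −0.5·ln(0.625000) − 0.25·ln(0.750000) = −0.5·(-0.470004) − 0.25·(-0.287682) = 0.3069.

0.3069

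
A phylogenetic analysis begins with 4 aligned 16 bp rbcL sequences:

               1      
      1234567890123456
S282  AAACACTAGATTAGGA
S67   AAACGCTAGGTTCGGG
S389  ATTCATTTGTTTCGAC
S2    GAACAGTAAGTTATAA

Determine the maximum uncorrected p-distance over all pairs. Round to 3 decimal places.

Pairwise Hamming distances:
  S282 vs S67: 4
  S282 vs S389: 8
  S282 vs S2: 6
  S67 vs S389: 8
  S67 vs S2: 8
  S389 vs S2: 10
The largest is 10 mismatches, between S389 and S2; p = 10/16 = 0.625.

0.625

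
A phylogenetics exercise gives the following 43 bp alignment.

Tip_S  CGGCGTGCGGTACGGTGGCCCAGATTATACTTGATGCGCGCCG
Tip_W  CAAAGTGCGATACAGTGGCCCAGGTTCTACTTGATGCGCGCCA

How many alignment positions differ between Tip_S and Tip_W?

8

The sequences differ at positions 2 (G/A), 3 (G/A), 4 (C/A), 10 (G/A), 14 (G/A), 24 (A/G), 27 (A/C), 43 (G/A).
That gives 8 mismatches out of 43 aligned sites, so the Hamming distance is 8.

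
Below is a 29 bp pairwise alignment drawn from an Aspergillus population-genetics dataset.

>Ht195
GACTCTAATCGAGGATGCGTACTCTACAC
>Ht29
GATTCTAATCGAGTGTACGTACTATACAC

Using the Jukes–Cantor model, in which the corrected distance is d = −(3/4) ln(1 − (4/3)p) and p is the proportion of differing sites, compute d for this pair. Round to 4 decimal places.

0.1959

Mismatches occur at site 3 (C↔T), site 14 (G↔T), site 15 (A↔G), site 17 (G↔A), site 24 (C↔A).
p = 5/29 = 0.172414.
d = −0.75 · ln(1 − (4/3)·0.172414) = −0.75 · ln(0.770115) = −0.75 · (-0.261215) = 0.1959.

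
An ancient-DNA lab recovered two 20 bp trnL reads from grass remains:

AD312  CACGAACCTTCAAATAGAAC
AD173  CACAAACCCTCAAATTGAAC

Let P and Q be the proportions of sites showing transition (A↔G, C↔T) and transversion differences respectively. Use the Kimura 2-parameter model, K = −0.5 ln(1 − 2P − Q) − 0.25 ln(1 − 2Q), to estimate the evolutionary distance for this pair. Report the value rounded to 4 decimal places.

0.1702

Mismatches occur at site 4 (G/A, transition), site 9 (T/C, transition), site 16 (A/T, transversion).
Of the 3 differences, 2 transitions and 1 transversion over 20 sites: P = 2/20 = 0.100000, Q = 1/20 = 0.050000.
d = −0.5·ln(0.750000) − 0.25·ln(0.900000) = −0.5·(-0.287682) − 0.25·(-0.105361) = 0.1702.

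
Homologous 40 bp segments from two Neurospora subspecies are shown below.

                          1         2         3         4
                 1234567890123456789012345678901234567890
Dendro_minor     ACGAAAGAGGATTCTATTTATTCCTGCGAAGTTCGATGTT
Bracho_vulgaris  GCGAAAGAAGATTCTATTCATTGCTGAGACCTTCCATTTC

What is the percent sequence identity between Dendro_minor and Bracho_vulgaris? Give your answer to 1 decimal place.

75.0%

The sequences differ at positions 1 (A/G), 9 (G/A), 19 (T/C), 23 (C/G), 27 (C/A), 30 (A/C), 31 (G/C), 35 (G/C), 38 (G/T), 40 (T/C).
30 of the 40 sites match, so the percent identity is 30/40 × 100 = 75.0%.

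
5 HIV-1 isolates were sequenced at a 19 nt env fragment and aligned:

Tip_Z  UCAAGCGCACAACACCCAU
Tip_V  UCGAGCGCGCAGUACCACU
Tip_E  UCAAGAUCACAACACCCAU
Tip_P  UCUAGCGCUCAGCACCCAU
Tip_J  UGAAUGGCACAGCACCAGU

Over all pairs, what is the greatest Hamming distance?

Pairwise Hamming distances:
  Tip_Z vs Tip_V: 6
  Tip_Z vs Tip_E: 2
  Tip_Z vs Tip_P: 3
  Tip_Z vs Tip_J: 6
  Tip_V vs Tip_E: 8
  Tip_V vs Tip_P: 5
  Tip_V vs Tip_J: 7
  Tip_E vs Tip_P: 5
  Tip_E vs Tip_J: 7
  Tip_P vs Tip_J: 7
The largest is 8, between Tip_V and Tip_E.

8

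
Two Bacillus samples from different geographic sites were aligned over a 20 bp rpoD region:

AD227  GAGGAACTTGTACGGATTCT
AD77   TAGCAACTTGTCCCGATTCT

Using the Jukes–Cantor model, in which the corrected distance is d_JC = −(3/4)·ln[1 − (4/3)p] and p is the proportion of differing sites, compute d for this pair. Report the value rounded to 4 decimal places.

Differing sites — 1:G/T; 4:G/C; 12:A/C; 14:G/C.
p = 4/20 = 0.200000.
d = −0.75 · ln(1 − (4/3)·0.200000) = −0.75 · ln(0.733333) = −0.75 · (-0.310155) = 0.2326.

0.2326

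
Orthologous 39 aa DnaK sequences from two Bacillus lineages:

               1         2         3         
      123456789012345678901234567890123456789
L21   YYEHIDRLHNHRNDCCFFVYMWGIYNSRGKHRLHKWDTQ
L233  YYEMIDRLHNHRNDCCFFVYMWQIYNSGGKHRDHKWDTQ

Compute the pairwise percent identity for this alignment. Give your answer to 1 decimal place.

Differing sites — 4:H/M; 23:G/Q; 28:R/G; 33:L/D.
35 of the 39 sites match, so the percent identity is 35/39 × 100 = 89.7%.

89.7%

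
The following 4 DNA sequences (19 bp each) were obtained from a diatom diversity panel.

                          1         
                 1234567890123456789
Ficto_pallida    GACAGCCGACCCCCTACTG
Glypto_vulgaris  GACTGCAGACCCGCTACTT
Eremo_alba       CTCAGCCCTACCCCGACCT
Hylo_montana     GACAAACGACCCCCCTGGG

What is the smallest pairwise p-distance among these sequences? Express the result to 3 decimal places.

Pairwise Hamming distances:
  Ficto_pallida vs Glypto_vulgaris: 4
  Ficto_pallida vs Eremo_alba: 8
  Ficto_pallida vs Hylo_montana: 6
  Glypto_vulgaris vs Eremo_alba: 10
  Glypto_vulgaris vs Hylo_montana: 10
  Eremo_alba vs Hylo_montana: 12
The smallest is 4 mismatches, between Ficto_pallida and Glypto_vulgaris; p = 4/19 = 0.211.

0.211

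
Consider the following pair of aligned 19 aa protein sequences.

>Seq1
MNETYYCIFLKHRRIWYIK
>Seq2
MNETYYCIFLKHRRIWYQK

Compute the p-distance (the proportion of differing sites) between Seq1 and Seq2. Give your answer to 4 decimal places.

0.0526

The sequences differ at position 18 (I/Q).
There are 1 differences over 19 sites, so p = 1/19 = 0.0526.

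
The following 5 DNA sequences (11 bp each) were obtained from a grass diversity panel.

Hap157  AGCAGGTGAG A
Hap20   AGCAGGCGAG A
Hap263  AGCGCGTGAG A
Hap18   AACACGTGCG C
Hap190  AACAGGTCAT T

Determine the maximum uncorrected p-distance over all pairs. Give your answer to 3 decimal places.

0.545

Pairwise Hamming distances:
  Hap157 vs Hap20: 1
  Hap157 vs Hap263: 2
  Hap157 vs Hap18: 4
  Hap157 vs Hap190: 4
  Hap20 vs Hap263: 3
  Hap20 vs Hap18: 5
  Hap20 vs Hap190: 5
  Hap263 vs Hap18: 4
  Hap263 vs Hap190: 6
  Hap18 vs Hap190: 5
The largest is 6 mismatches, between Hap263 and Hap190; p = 6/11 = 0.545.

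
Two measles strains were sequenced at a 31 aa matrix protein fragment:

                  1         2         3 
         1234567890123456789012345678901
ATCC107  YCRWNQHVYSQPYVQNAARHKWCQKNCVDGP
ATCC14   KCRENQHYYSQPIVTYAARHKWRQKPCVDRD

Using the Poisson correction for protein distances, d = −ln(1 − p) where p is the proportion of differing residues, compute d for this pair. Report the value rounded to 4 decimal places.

The sequences differ at positions 1 (Y/K), 4 (W/E), 8 (V/Y), 13 (Y/I), 15 (Q/T), 16 (N/Y), 23 (C/R), 26 (N/P), 30 (G/R), 31 (P/D).
p = 10/31 = 0.322581.
d = −ln(1 − 0.322581) = −ln(0.677419) = 0.3895.

0.3895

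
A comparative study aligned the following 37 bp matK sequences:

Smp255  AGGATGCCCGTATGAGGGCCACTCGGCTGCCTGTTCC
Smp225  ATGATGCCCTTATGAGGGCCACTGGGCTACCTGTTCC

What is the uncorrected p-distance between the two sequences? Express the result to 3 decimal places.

0.108

The sequences differ at positions 2 (G/T), 10 (G/T), 24 (C/G), 29 (G/A).
There are 4 differences over 37 sites, so p = 4/37 = 0.108.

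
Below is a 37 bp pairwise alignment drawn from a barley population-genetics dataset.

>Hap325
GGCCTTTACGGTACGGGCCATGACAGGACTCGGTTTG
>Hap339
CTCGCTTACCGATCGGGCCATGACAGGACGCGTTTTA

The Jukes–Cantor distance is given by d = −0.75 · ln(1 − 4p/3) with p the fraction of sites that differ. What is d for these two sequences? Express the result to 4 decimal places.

Mismatches occur at site 1 (G→C), site 2 (G→T), site 4 (C→G), site 5 (T→C), site 10 (G→C), site 12 (T→A), site 13 (A→T), site 30 (T→G), site 33 (G→T), site 37 (G→A).
p = 10/37 = 0.270270.
d = −0.75 · ln(1 − (4/3)·0.270270) = −0.75 · ln(0.639640) = −0.75 · (-0.446850) = 0.3351.

0.3351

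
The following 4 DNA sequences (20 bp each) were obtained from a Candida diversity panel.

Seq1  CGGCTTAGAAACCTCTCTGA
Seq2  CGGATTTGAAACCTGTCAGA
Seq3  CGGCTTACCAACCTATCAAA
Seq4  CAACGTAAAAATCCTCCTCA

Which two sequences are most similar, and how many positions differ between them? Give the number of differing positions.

4

Pairwise Hamming distances:
  Seq1 vs Seq2: 4
  Seq1 vs Seq3: 5
  Seq1 vs Seq4: 9
  Seq2 vs Seq3: 6
  Seq2 vs Seq4: 12
  Seq3 vs Seq4: 11
The smallest is 4, between Seq1 and Seq2.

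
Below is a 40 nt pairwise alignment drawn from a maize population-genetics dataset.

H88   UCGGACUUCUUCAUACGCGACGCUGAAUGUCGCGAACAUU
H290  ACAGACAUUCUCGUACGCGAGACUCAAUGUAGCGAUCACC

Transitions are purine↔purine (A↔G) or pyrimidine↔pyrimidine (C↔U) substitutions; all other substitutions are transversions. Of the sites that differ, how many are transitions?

7

Differing sites — 1:U/A (Tv); 3:G/A (Ti); 7:U/A (Tv); 9:C/U (Ti); 10:U/C (Ti); 13:A/G (Ti); 21:C/G (Tv); 22:G/A (Ti); 25:G/C (Tv); 31:C/A (Tv); 36:A/U (Tv); 39:U/C (Ti); 40:U/C (Ti).
Of the 13 differences, 7 transitions and 6 transversions, so the answer is 7.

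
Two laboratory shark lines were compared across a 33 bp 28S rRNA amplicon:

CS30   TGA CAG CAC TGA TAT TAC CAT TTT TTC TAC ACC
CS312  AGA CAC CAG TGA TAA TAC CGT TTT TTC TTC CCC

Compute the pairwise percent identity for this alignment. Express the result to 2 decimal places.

78.79%

Differing sites — 1:T/A; 6:G/C; 9:C/G; 15:T/A; 20:A/G; 29:A/T; 31:A/C.
26 of the 33 sites match, so the percent identity is 26/33 × 100 = 78.79%.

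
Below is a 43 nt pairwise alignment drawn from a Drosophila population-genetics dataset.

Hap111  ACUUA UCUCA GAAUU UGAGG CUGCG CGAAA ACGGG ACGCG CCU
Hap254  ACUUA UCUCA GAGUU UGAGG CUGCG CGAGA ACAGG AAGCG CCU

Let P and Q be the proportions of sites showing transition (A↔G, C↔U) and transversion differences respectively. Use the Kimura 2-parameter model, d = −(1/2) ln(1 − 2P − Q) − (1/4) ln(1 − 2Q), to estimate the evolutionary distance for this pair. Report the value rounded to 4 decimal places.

0.1007

The sequences differ at positions 13 (A/G, transition), 29 (A/G, transition), 33 (G/A, transition), 37 (C/A, transversion).
Of the 4 differences, 3 transitions and 1 transversion over 43 sites: P = 3/43 = 0.069767, Q = 1/43 = 0.023256.
d = −0.5·ln(0.837210) − 0.25·ln(0.953488) = −0.5·(-0.177680) − 0.25·(-0.047628) = 0.1007.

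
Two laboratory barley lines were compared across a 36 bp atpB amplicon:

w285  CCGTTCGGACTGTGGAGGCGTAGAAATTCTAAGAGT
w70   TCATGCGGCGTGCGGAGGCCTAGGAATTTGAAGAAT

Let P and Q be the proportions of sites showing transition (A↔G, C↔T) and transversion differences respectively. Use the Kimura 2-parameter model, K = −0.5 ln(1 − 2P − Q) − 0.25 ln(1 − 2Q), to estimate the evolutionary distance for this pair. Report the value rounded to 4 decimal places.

Differing sites — 1:C/T (Ti); 3:G/A (Ti); 5:T/G (Tv); 9:A/C (Tv); 10:C/G (Tv); 13:T/C (Ti); 20:G/C (Tv); 24:A/G (Ti); 29:C/T (Ti); 30:T/G (Tv); 35:G/A (Ti).
Of the 11 differences, 6 transitions and 5 transversions over 36 sites: P = 6/36 = 0.166667, Q = 5/36 = 0.138889.
d = −0.5·ln(0.527777) − 0.25·ln(0.722222) = −0.5·(-0.639081) − 0.25·(-0.325423) = 0.4009.

0.4009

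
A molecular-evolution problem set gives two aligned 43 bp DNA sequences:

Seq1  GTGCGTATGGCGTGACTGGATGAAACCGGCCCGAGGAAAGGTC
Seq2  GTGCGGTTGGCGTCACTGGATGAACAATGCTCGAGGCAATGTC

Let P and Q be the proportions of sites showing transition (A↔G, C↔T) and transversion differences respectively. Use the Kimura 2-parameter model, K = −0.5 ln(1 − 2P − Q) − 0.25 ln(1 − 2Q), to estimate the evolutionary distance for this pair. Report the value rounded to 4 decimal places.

The sequences differ at positions 6 (T/G, transversion), 7 (A/T, transversion), 14 (G/C, transversion), 25 (A/C, transversion), 26 (C/A, transversion), 27 (C/A, transversion), 28 (G/T, transversion), 31 (C/T, transition), 37 (A/C, transversion), 40 (G/T, transversion).
Of the 10 differences, 1 transition and 9 transversions over 43 sites: P = 1/43 = 0.023256, Q = 9/43 = 0.209302.
d = −0.5·ln(0.744186) − 0.25·ln(0.581396) = −0.5·(-0.295464) − 0.25·(-0.542323) = 0.2833.

0.2833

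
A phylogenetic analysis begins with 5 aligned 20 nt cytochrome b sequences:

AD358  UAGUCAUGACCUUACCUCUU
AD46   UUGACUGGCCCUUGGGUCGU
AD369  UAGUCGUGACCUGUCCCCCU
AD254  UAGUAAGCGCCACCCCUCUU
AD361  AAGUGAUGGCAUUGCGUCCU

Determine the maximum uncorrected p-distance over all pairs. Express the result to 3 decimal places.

0.600

Pairwise Hamming distances:
  AD358 vs AD46: 9
  AD358 vs AD369: 5
  AD358 vs AD254: 7
  AD358 vs AD361: 7
  AD46 vs AD369: 11
  AD46 vs AD254: 12
  AD46 vs AD361: 10
  AD369 vs AD254: 10
  AD369 vs AD361: 9
  AD254 vs AD361: 10
The largest is 12 mismatches, between AD46 and AD254; p = 12/20 = 0.600.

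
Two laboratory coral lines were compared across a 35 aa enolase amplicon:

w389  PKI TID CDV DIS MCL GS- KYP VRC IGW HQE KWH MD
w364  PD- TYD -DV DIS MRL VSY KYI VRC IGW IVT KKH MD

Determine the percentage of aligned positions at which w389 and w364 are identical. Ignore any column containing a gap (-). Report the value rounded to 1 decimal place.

Excluding the 3 gap columns leaves 32 comparable sites.
Mismatches occur at site 2 (K→D), site 5 (I→Y), site 14 (C→R), site 16 (G→V), site 21 (P→I), site 28 (H→I), site 29 (Q→V), site 30 (E→T), site 32 (W→K).
23 of the 32 comparable sites match, so the percent identity is 23/32 × 100 = 71.9%.

71.9%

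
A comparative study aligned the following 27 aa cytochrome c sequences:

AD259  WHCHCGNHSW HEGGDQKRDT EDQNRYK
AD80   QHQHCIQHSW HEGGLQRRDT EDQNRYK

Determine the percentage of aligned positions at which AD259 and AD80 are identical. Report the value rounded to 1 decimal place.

The sequences differ at positions 1 (W/Q), 3 (C/Q), 6 (G/I), 7 (N/Q), 15 (D/L), 17 (K/R).
21 of the 27 sites match, so the percent identity is 21/27 × 100 = 77.8%.

77.8%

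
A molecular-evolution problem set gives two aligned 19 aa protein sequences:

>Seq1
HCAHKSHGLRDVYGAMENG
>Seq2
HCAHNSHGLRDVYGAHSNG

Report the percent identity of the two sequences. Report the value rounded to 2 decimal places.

The sequences differ at positions 5 (K/N), 16 (M/H), 17 (E/S).
16 of the 19 sites match, so the percent identity is 16/19 × 100 = 84.21%.

84.21%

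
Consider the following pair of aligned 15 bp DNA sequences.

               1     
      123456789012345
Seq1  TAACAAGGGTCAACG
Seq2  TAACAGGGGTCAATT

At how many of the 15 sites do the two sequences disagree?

3

Differing sites — 6:A/G; 14:C/T; 15:G/T.
That gives 3 mismatches out of 15 aligned sites, so the Hamming distance is 3.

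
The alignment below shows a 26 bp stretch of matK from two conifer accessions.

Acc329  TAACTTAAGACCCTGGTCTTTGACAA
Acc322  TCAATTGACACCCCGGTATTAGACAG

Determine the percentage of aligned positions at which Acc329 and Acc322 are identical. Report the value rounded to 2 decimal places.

69.23%

Mismatches occur at site 2 (A↔C), site 4 (C↔A), site 7 (A↔G), site 9 (G↔C), site 14 (T↔C), site 18 (C↔A), site 21 (T↔A), site 26 (A↔G).
18 of the 26 sites match, so the percent identity is 18/26 × 100 = 69.23%.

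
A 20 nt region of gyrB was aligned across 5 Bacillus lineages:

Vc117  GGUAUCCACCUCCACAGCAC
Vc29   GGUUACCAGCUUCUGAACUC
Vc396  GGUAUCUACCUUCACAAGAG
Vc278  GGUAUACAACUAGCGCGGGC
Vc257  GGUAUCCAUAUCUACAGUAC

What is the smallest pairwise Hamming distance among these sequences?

4

Pairwise Hamming distances:
  Vc117 vs Vc29: 8
  Vc117 vs Vc396: 5
  Vc117 vs Vc278: 9
  Vc117 vs Vc257: 4
  Vc29 vs Vc396: 9
  Vc29 vs Vc278: 11
  Vc29 vs Vc257: 11
  Vc396 vs Vc278: 11
  Vc396 vs Vc257: 8
  Vc278 vs Vc257: 10
The smallest is 4, between Vc117 and Vc257.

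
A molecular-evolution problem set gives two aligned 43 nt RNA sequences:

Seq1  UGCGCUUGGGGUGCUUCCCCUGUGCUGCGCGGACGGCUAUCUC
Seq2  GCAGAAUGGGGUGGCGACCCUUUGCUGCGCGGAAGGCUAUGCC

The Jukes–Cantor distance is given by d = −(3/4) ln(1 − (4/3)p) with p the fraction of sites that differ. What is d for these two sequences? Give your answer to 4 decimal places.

Mismatches occur at site 1 (U→G), site 2 (G→C), site 3 (C→A), site 5 (C→A), site 6 (U→A), site 14 (C→G), site 15 (U→C), site 16 (U→G), site 17 (C→A), site 22 (G→U), site 34 (C→A), site 41 (C→G), site 42 (U→C).
p = 13/43 = 0.302326.
d = −0.75 · ln(1 − (4/3)·0.302326) = −0.75 · ln(0.596899) = −0.75 · (-0.516007) = 0.3870.

0.3870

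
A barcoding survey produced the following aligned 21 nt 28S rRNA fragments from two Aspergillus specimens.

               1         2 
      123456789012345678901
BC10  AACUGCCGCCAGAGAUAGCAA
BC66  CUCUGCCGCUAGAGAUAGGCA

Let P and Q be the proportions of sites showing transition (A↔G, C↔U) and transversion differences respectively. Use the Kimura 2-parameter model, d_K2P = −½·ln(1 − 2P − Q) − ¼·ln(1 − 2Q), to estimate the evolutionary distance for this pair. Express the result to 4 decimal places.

0.2881

The sequences differ at positions 1 (A/C, transversion), 2 (A/U, transversion), 10 (C/U, transition), 19 (C/G, transversion), 20 (A/C, transversion).
Of the 5 differences, 1 transition and 4 transversions over 21 sites: P = 1/21 = 0.047619, Q = 4/21 = 0.190476.
d = −0.5·ln(0.714286) − 0.25·ln(0.619048) = −0.5·(-0.336472) − 0.25·(-0.479572) = 0.2881.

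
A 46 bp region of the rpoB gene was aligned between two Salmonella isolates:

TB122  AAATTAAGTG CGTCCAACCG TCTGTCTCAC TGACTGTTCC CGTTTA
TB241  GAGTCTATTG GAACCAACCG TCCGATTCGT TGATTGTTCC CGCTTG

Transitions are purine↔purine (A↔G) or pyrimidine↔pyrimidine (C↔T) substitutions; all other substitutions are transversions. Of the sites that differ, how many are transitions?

The sequences differ at positions 1 (A/G, transition), 3 (A/G, transition), 5 (T/C, transition), 6 (A/T, transversion), 8 (G/T, transversion), 11 (C/G, transversion), 12 (G/A, transition), 13 (T/A, transversion), 23 (T/C, transition), 25 (T/A, transversion), 26 (C/T, transition), 29 (A/G, transition), 30 (C/T, transition), 34 (C/T, transition), 43 (T/C, transition), 46 (A/G, transition).
Of the 16 differences, 11 transitions and 5 transversions, so the answer is 11.

11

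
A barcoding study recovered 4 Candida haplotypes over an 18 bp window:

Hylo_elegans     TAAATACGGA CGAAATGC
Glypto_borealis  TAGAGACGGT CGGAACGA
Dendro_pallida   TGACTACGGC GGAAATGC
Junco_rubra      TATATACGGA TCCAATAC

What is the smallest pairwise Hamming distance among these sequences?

Pairwise Hamming distances:
  Hylo_elegans vs Glypto_borealis: 6
  Hylo_elegans vs Dendro_pallida: 4
  Hylo_elegans vs Junco_rubra: 5
  Glypto_borealis vs Dendro_pallida: 9
  Glypto_borealis vs Junco_rubra: 9
  Dendro_pallida vs Junco_rubra: 8
The smallest is 4, between Hylo_elegans and Dendro_pallida.

4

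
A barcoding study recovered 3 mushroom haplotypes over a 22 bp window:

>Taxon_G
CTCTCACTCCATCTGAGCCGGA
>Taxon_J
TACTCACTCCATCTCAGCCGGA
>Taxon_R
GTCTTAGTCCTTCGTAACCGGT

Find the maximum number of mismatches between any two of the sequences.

Pairwise Hamming distances:
  Taxon_G vs Taxon_J: 3
  Taxon_G vs Taxon_R: 8
  Taxon_J vs Taxon_R: 9
The largest is 9, between Taxon_J and Taxon_R.

9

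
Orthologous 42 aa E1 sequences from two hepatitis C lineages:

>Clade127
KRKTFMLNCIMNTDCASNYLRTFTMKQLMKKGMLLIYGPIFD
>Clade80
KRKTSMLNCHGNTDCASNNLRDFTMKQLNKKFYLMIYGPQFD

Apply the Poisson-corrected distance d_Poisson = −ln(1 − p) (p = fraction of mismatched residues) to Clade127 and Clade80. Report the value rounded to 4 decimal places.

Mismatches occur at site 5 (F↔S), site 10 (I↔H), site 11 (M↔G), site 19 (Y↔N), site 22 (T↔D), site 29 (M↔N), site 32 (G↔F), site 33 (M↔Y), site 35 (L↔M), site 40 (I↔Q).
p = 10/42 = 0.238095.
d = −ln(1 − 0.238095) = −ln(0.761905) = 0.2719.

0.2719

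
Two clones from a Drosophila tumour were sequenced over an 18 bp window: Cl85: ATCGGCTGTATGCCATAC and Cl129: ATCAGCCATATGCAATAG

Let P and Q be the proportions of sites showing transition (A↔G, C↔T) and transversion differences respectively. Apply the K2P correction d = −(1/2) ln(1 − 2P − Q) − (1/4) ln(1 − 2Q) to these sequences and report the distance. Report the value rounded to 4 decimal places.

0.3567

Differing sites — 4:G/A (Ti); 7:T/C (Ti); 8:G/A (Ti); 14:C/A (Tv); 18:C/G (Tv).
Of the 5 differences, 3 transitions and 2 transversions over 18 sites: P = 3/18 = 0.166667, Q = 2/18 = 0.111111.
d = −0.5·ln(0.555555) − 0.25·ln(0.777778) = −0.5·(-0.587788) − 0.25·(-0.251314) = 0.3567.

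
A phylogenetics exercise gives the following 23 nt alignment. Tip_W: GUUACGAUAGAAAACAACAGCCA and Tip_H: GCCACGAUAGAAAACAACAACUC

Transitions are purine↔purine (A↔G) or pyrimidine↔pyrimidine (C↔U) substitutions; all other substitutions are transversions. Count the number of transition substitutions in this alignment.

Mismatches occur at site 2 (U↔C, transition), site 3 (U↔C, transition), site 20 (G↔A, transition), site 22 (C↔U, transition), site 23 (A↔C, transversion).
Of the 5 differences, 4 transitions and 1 transversion, so the answer is 4.

4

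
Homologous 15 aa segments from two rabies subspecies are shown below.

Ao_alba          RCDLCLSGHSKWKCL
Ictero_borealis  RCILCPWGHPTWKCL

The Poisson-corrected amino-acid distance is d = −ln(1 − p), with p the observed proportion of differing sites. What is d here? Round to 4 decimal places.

Mismatches occur at site 3 (D↔I), site 6 (L↔P), site 7 (S↔W), site 10 (S↔P), site 11 (K↔T).
p = 5/15 = 0.333333.
d = −ln(1 − 0.333333) = −ln(0.666667) = 0.4055.

0.4055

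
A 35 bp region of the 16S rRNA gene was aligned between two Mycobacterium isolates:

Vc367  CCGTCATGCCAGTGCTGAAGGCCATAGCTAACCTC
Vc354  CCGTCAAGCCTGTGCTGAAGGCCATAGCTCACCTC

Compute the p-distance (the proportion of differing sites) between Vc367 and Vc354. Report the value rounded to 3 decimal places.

Differing sites — 7:T/A; 11:A/T; 30:A/C.
There are 3 differences over 35 sites, so p = 3/35 = 0.086.

0.086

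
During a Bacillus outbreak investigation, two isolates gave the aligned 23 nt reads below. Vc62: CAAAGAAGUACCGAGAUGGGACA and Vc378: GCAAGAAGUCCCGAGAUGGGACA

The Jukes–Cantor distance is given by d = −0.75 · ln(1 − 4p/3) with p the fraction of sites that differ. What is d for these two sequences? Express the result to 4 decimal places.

Mismatches occur at site 1 (C↔G), site 2 (A↔C), site 10 (A↔C).
p = 3/23 = 0.130435.
d = −0.75 · ln(1 − (4/3)·0.130435) = −0.75 · ln(0.826087) = −0.75 · (-0.191055) = 0.1433.

0.1433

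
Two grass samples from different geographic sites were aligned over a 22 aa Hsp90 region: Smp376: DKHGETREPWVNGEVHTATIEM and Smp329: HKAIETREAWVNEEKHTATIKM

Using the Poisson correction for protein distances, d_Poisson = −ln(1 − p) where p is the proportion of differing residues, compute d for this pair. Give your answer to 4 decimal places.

Mismatches occur at site 1 (D→H), site 3 (H→A), site 4 (G→I), site 9 (P→A), site 13 (G→E), site 15 (V→K), site 21 (E→K).
p = 7/22 = 0.318182.
d = −ln(1 − 0.318182) = −ln(0.681818) = 0.3830.

0.3830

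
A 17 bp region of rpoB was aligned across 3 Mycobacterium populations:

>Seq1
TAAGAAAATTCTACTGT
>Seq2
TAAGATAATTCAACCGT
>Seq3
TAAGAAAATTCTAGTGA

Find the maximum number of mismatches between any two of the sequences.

Pairwise Hamming distances:
  Seq1 vs Seq2: 3
  Seq1 vs Seq3: 2
  Seq2 vs Seq3: 5
The largest is 5, between Seq2 and Seq3.

5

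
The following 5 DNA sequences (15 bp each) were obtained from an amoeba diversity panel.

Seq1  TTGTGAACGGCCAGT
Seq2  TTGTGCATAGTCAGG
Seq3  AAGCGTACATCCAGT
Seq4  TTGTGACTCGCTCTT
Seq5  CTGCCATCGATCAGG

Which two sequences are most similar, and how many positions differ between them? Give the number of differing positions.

5

Pairwise Hamming distances:
  Seq1 vs Seq2: 5
  Seq1 vs Seq3: 6
  Seq1 vs Seq4: 6
  Seq1 vs Seq5: 7
  Seq2 vs Seq3: 8
  Seq2 vs Seq4: 8
  Seq2 vs Seq5: 8
  Seq3 vs Seq4: 11
  Seq3 vs Seq5: 9
  Seq4 vs Seq5: 12
The smallest is 5, between Seq1 and Seq2.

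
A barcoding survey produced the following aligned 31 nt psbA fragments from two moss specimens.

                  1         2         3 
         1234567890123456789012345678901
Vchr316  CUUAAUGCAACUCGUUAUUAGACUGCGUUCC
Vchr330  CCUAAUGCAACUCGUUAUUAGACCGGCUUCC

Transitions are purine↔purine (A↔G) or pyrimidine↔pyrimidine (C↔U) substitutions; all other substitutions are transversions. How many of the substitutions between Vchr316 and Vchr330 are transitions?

2

Differing sites — 2:U/C (Ti); 24:U/C (Ti); 26:C/G (Tv); 27:G/C (Tv).
Of the 4 differences, 2 transitions and 2 transversions, so the answer is 2.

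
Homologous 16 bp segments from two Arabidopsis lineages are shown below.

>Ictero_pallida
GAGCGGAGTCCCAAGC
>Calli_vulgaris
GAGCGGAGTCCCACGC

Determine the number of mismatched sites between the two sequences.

Differing sites — 14:A/C.
That gives 1 mismatch out of 16 aligned sites, so the Hamming distance is 1.

1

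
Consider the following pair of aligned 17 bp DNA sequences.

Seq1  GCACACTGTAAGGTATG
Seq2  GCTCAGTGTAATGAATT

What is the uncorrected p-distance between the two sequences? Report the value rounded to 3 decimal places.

The sequences differ at positions 3 (A/T), 6 (C/G), 12 (G/T), 14 (T/A), 17 (G/T).
There are 5 differences over 17 sites, so p = 5/17 = 0.294.

0.294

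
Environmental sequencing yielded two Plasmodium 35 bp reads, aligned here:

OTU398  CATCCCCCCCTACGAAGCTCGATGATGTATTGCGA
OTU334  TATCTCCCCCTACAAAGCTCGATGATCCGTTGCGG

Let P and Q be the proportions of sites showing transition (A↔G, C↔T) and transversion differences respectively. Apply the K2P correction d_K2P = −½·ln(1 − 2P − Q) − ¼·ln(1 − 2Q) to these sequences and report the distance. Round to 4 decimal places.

The sequences differ at positions 1 (C/T, transition), 5 (C/T, transition), 14 (G/A, transition), 27 (G/C, transversion), 28 (T/C, transition), 29 (A/G, transition), 35 (A/G, transition).
Of the 7 differences, 6 transitions and 1 transversion over 35 sites: P = 6/35 = 0.171429, Q = 1/35 = 0.028571.
d = −0.5·ln(0.628571) − 0.25·ln(0.942858) = −0.5·(-0.464306) − 0.25·(-0.058840) = 0.2469.

0.2469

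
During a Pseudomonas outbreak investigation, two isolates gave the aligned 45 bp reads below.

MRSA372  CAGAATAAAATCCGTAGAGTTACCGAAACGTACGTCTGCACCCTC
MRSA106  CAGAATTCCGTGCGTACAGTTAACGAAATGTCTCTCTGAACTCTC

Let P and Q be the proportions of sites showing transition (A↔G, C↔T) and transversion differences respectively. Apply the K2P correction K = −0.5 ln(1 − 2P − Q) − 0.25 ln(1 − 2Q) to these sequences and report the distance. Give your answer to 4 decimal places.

0.3649

Mismatches occur at site 7 (A/T, transversion), site 8 (A/C, transversion), site 9 (A/C, transversion), site 10 (A/G, transition), site 12 (C/G, transversion), site 17 (G/C, transversion), site 23 (C/A, transversion), site 29 (C/T, transition), site 32 (A/C, transversion), site 33 (C/T, transition), site 34 (G/C, transversion), site 39 (C/A, transversion), site 42 (C/T, transition).
Of the 13 differences, 4 transitions and 9 transversions over 45 sites: P = 4/45 = 0.088889, Q = 9/45 = 0.200000.
d = −0.5·ln(0.622222) − 0.25·ln(0.600000) = −0.5·(-0.474458) − 0.25·(-0.510826) = 0.3649.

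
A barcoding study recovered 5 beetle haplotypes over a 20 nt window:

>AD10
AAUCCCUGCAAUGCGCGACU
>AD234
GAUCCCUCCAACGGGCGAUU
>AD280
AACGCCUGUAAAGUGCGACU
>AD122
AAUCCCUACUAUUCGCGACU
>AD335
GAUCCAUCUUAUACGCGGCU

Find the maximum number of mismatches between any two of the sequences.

10

Pairwise Hamming distances:
  AD10 vs AD234: 5
  AD10 vs AD280: 5
  AD10 vs AD122: 3
  AD10 vs AD335: 7
  AD234 vs AD280: 8
  AD234 vs AD122: 7
  AD234 vs AD335: 8
  AD280 vs AD122: 8
  AD280 vs AD335: 10
  AD122 vs AD335: 6
The largest is 10, between AD280 and AD335.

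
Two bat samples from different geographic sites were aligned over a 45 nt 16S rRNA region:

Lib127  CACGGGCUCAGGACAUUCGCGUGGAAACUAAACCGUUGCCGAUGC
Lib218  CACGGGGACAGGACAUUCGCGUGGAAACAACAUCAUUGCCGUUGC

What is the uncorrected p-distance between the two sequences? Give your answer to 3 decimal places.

0.156

Mismatches occur at site 7 (C↔G), site 8 (U↔A), site 29 (U↔A), site 31 (A↔C), site 33 (C↔U), site 35 (G↔A), site 42 (A↔U).
There are 7 differences over 45 sites, so p = 7/45 = 0.156.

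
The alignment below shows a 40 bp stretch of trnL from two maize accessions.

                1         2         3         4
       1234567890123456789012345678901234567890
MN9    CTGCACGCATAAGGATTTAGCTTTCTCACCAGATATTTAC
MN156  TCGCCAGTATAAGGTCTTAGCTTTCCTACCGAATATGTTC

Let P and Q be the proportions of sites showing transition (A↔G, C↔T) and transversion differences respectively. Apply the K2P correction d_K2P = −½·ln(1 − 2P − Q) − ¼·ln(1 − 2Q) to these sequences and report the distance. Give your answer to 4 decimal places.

Mismatches occur at site 1 (C→T, transition), site 2 (T→C, transition), site 5 (A→C, transversion), site 6 (C→A, transversion), site 8 (C→T, transition), site 15 (A→T, transversion), site 16 (T→C, transition), site 26 (T→C, transition), site 27 (C→T, transition), site 31 (A→G, transition), site 32 (G→A, transition), site 37 (T→G, transversion), site 39 (A→T, transversion).
Of the 13 differences, 8 transitions and 5 transversions over 40 sites: P = 8/40 = 0.200000, Q = 5/40 = 0.125000.
d = −0.5·ln(0.475000) − 0.25·ln(0.750000) = −0.5·(-0.744440) − 0.25·(-0.287682) = 0.4441.

0.4441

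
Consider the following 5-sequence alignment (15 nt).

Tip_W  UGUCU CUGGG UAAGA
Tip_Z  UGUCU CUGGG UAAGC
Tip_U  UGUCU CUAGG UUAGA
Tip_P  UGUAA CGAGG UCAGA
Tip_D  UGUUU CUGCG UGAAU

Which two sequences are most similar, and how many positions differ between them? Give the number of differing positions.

1

Pairwise Hamming distances:
  Tip_W vs Tip_Z: 1
  Tip_W vs Tip_U: 2
  Tip_W vs Tip_P: 5
  Tip_W vs Tip_D: 5
  Tip_Z vs Tip_U: 3
  Tip_Z vs Tip_P: 6
  Tip_Z vs Tip_D: 5
  Tip_U vs Tip_P: 4
  Tip_U vs Tip_D: 6
  Tip_P vs Tip_D: 8
The smallest is 1, between Tip_W and Tip_Z.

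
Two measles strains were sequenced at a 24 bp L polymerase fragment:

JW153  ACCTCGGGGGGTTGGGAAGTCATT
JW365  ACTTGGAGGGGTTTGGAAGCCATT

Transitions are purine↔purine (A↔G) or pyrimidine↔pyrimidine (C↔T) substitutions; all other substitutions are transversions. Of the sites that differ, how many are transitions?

Differing sites — 3:C/T (Ti); 5:C/G (Tv); 7:G/A (Ti); 14:G/T (Tv); 20:T/C (Ti).
Of the 5 differences, 3 transitions and 2 transversions, so the answer is 3.

3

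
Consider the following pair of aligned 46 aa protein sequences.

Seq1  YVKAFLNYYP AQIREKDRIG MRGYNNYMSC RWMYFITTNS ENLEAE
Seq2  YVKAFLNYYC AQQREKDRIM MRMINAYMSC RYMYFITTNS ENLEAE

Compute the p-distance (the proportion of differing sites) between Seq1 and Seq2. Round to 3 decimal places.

0.152

The sequences differ at positions 10 (P/C), 13 (I/Q), 20 (G/M), 23 (G/M), 24 (Y/I), 26 (N/A), 32 (W/Y).
There are 7 differences over 46 sites, so p = 7/46 = 0.152.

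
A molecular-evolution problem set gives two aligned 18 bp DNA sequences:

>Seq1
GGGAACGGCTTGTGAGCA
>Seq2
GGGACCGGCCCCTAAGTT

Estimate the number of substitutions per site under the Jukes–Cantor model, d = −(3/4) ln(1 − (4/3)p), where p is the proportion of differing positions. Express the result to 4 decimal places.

Differing sites — 5:A/C; 10:T/C; 11:T/C; 12:G/C; 14:G/A; 17:C/T; 18:A/T.
p = 7/18 = 0.388889.
d = −0.75 · ln(1 − (4/3)·0.388889) = −0.75 · ln(0.481481) = −0.75 · (-0.730889) = 0.5482.

0.5482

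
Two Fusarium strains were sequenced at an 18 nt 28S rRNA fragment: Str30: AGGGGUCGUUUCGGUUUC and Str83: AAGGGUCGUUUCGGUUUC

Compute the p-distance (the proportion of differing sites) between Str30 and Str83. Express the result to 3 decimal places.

0.056

The sequences differ at position 2 (G/A).
There are 1 differences over 18 sites, so p = 1/18 = 0.056.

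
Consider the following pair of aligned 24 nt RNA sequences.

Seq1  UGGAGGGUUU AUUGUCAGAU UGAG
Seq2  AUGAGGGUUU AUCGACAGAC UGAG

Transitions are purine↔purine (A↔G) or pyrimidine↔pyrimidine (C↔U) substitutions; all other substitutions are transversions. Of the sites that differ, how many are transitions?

Differing sites — 1:U/A (Tv); 2:G/U (Tv); 13:U/C (Ti); 15:U/A (Tv); 20:U/C (Ti).
Of the 5 differences, 2 transitions and 3 transversions, so the answer is 2.

2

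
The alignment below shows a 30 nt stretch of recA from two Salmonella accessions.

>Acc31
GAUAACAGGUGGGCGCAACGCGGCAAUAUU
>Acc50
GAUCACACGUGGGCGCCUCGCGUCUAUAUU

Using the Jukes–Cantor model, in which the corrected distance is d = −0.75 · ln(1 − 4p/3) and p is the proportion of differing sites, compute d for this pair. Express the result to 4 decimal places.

0.2326

The sequences differ at positions 4 (A/C), 8 (G/C), 17 (A/C), 18 (A/U), 23 (G/U), 25 (A/U).
p = 6/30 = 0.200000.
d = −0.75 · ln(1 − (4/3)·0.200000) = −0.75 · ln(0.733333) = −0.75 · (-0.310155) = 0.2326.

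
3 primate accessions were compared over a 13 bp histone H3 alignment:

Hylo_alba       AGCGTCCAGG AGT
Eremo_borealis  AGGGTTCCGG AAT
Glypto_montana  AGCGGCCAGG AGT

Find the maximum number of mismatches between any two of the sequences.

5

Pairwise Hamming distances:
  Hylo_alba vs Eremo_borealis: 4
  Hylo_alba vs Glypto_montana: 1
  Eremo_borealis vs Glypto_montana: 5
The largest is 5, between Eremo_borealis and Glypto_montana.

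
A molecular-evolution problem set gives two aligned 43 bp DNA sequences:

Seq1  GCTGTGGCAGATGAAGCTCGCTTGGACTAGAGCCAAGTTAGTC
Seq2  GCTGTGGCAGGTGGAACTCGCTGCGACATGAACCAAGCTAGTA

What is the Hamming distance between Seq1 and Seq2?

Differing sites — 11:A/G; 14:A/G; 16:G/A; 23:T/G; 24:G/C; 28:T/A; 29:A/T; 32:G/A; 38:T/C; 43:C/A.
That gives 10 mismatches out of 43 aligned sites, so the Hamming distance is 10.

10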